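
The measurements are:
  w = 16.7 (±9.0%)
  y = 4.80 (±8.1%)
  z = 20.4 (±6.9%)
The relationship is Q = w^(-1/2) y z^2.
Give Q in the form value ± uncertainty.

For a monomial Q ∝ w^(-1/2), y, z^2, fractional errors add in quadrature:
  (−½·δw/w)² = (-0.5×0.0900)² = 0.00202;  (1·δy/y)² = (1×0.0810)² = 0.00656;  (2·δz/z)² = (2×0.0690)² = 0.0190
δQ/Q = √(0.0276) = 0.166
Q = 489, so δQ = 0.166 × 489 = 81.3.

489 ± 81.3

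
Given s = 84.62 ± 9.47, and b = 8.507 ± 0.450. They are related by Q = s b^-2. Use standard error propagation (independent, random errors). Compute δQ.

Q is a product of powers, so relative uncertainties combine in quadrature:
  (1·δs/s)² = (1×0.112)² = 0.0125;  (-2·δb/b)² = (-2×0.0529)² = 0.0112
δQ/Q = √(0.0237) = 0.154
Q = 1.169, so δQ = 0.154 × 1.169 = 0.180.

0.180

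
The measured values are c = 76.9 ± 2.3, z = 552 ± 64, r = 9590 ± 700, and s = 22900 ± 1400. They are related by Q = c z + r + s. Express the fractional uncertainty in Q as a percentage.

Let p = c·z = 42400. δp/p = √((1·δc/c)² + (1·δz/z)²) = √(0.000895 + 0.0134) = 0.120, so δp = 5080.
Q = p + r + s: δQ = √(δp² + δr² + δs²) = √(2.58e+07 + 4.9e+05 + 1.96e+06) = 5320
Q = 74900, so δQ/Q = 5320/74900 = 0.0710.

7.10%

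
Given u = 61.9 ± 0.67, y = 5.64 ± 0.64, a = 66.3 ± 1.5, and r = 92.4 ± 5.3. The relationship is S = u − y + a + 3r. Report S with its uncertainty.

400 ± 16.0

For a sum/difference, combine absolute errors in quadrature:
  (δu)² = 0.449;  (δy)² = 0.410;  (δa)² = 2.25;  (3·δr)² = 253
δS = √(256) = 16.0
S = 400.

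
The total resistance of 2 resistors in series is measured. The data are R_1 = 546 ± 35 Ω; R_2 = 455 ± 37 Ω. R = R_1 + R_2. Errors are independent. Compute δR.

Absolute uncertainties add in quadrature for a linear combination:
  (δR_1)² = 1220;  (δR_2)² = 1370
δR = √(2590) = 50.9 Ω

50.9 Ω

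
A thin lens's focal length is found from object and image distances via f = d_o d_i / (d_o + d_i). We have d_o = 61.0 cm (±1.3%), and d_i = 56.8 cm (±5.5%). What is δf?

∂f/∂d_o = (d_i/(d_o+d_i))² = 0.232;  ∂f/∂d_i = (d_o/(d_o+d_i))² = 0.268
δf = √((∂f/∂d_o · δd_o)² + (∂f/∂d_i · δd_i)²) = √(0.0340 + 0.702) = 0.858 cm

0.858 cm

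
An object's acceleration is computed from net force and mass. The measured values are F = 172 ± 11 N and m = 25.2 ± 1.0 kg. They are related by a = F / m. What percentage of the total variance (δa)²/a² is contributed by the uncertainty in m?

27.8%

(δa/a)² = (1·δF/F)² + (-1·δm/m)²
  F term: (1×0.0640)² = 0.00409
  m term: (-1×0.0397)² = 0.00157
Total = 0.00566. Share from m = 0.00157/0.00566 = 0.278.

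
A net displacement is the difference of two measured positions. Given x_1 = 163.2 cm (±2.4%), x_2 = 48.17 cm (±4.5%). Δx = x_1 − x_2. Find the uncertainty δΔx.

Each term contributes (cᵢ δxᵢ)² to (δΔx)²:
  (δx_1)² = 15.3;  (δx_2)² = 4.70
δΔx = √(20.0) = 4.48 cm

4.48 cm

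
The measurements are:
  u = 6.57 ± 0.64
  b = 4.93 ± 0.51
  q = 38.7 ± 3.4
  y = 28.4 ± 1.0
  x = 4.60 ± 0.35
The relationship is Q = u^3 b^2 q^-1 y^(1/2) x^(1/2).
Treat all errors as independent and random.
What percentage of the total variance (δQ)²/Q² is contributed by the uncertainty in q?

(δQ/Q)² = (3·δu/u)² + (2·δb/b)² + (-1·δq/q)² + (½·δy/y)² + (½·δx/x)²
  u term: (3×0.0974)² = 0.0854
  b term: (2×0.103)² = 0.0428
  q term: (-1×0.0879)² = 0.00772
  y term: (0.5×0.0352)² = 0.000310
  x term: (0.5×0.0761)² = 0.00145
Total = 0.138. Share from q = 0.00772/0.138 = 0.0561.

5.61%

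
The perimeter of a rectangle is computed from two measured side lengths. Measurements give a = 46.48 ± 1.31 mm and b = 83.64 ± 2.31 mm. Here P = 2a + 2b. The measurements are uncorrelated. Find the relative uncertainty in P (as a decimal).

For a sum/difference, combine absolute errors in quadrature:
  (2·δa)² = 6.86;  (2·δb)² = 21.3
δP = √(28.2) = 5.31 mm
P = 260.2 mm, so δP/P = 5.31/260.2 = 0.0204.

0.0204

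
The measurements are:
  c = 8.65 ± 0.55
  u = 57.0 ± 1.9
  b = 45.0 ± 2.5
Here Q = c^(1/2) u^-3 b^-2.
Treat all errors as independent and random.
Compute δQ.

Relative error in a monomial: (δQ/Q)² = Σ (nᵢ · δxᵢ/xᵢ)².
  (½·δc/c)² = (0.5×0.0636)² = 0.00101;  (-3·δu/u)² = (-3×0.0333)² = 0.0100;  (-2·δb/b)² = (-2×0.0556)² = 0.0123
δQ/Q = √(0.0234) = 0.153
Q = 7.84e-09, so δQ = 0.153 × 7.84e-09 = 1.2e-09.

1.2e-09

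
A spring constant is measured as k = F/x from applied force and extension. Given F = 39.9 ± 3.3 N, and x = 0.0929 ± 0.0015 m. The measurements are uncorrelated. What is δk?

Relative error in a monomial: (δk/k)² = Σ (nᵢ · δxᵢ/xᵢ)².
  (1·δF/F)² = (1×0.0827)² = 0.00684;  (-1·δx/x)² = (-1×0.0161)² = 0.000261
δk/k = √(0.00710) = 0.0843
k = 429 N/m, so δk = 0.0843 × 429 = 36.2 N/m.

36.2 N/m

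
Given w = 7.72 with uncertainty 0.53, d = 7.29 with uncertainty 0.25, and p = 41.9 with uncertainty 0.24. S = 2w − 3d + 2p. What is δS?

Sums and differences: (δS)² = Σ (cᵢ δxᵢ)².
  (2·δw)² = 1.12;  (3·δd)² = 0.562;  (2·δp)² = 0.230
δS = √(1.92) = 1.38

1.38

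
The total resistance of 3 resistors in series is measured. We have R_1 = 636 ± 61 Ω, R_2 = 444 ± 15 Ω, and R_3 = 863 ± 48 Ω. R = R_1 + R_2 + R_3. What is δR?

79.1 Ω

Each term contributes (cᵢ δxᵢ)² to (δR)²:
  (δR_1)² = 3720;  (δR_2)² = 225;  (δR_3)² = 2300
δR = √(6250) = 79.1 Ω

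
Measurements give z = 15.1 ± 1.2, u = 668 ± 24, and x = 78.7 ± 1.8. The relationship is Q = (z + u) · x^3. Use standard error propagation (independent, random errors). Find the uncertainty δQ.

Let w = z + u = 683. δw = √(δz² + δu²) = √(1.44 + 576) = 24.0, so δw/w = 0.0352.
Q is then a monomial in w, x:
δQ/Q = √((δw/w)² + (3·δx/x)²) = √(0.00124 + 0.00471) = 0.0771
Q = 3.33e+08, so δQ = 0.0771 × 3.33e+08 = 2.57e+07.

2.57e+07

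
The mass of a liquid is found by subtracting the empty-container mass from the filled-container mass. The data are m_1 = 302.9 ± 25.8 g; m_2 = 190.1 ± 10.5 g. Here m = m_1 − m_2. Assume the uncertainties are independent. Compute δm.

For a sum/difference, combine absolute errors in quadrature:
  (δm_1)² = 666;  (δm_2)² = 110
δm = √(776) = 27.9 g

27.9 g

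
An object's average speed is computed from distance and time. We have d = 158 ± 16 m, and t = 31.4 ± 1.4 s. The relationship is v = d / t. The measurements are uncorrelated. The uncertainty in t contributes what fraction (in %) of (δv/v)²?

16.2%

(δv/v)² = (1·δd/d)² + (-1·δt/t)²
  d term: (1×0.101)² = 0.0103
  t term: (-1×0.0446)² = 0.00199
Total = 0.0122. Share from t = 0.00199/0.0122 = 0.162.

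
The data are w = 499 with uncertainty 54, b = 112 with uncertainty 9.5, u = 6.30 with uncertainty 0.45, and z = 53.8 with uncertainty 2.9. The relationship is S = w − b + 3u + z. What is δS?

54.9

Absolute uncertainties add in quadrature for a linear combination:
  (δw)² = 2920;  (δb)² = 90.2;  (3·δu)² = 1.82;  (δz)² = 8.41
δS = √(3020) = 54.9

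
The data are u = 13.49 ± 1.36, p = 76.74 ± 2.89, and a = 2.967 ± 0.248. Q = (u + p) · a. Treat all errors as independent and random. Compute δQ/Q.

0.0908

Let w = u + p = 90.23. δw = √(δu² + δp²) = √(1.85 + 8.35) = 3.19, so δw/w = 0.0354.
Q is then a monomial in w, a:
δQ/Q = √((δw/w)² + (1·δa/a)²) = √(0.00125 + 0.00699) = 0.0908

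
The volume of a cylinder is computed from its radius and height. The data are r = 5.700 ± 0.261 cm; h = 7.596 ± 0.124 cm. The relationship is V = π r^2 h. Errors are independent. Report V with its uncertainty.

V is a product of powers, so relative uncertainties combine in quadrature:
  (2·δr/r)² = (2×0.0458)² = 0.00839;  (1·δh/h)² = (1×0.0163)² = 0.000266
δV/V = √(0.00865) = 0.0930
V = 775.3 cm^3, so δV = 0.0930 × 775.3 = 72.1 cm^3.

775.3 ± 72.1 cm^3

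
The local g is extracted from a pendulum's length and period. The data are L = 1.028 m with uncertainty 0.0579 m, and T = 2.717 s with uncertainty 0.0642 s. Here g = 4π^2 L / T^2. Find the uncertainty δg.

0.404 m/s^2

For a monomial g ∝ L, T^-2, fractional errors add in quadrature:
  (1·δL/L)² = (1×0.0563)² = 0.00317;  (-2·δT/T)² = (-2×0.0236)² = 0.00223
δg/g = √(0.00541) = 0.0735
g = 5.498 m/s^2, so δg = 0.0735 × 5.498 = 0.404 m/s^2.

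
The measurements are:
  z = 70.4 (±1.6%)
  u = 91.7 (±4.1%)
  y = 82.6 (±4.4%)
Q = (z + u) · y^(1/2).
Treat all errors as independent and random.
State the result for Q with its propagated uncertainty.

1470 ± 48.2

Let w = z + u = 162. δw = √(δz² + δu²) = √(1.27 + 14.1) = 3.92, so δw/w = 0.0242.
Q is then a monomial in w, y:
δQ/Q = √((δw/w)² + (½·δy/y)²) = √(0.000586 + 0.000484) = 0.0327
Q = 1470, so δQ = 0.0327 × 1470 = 48.2.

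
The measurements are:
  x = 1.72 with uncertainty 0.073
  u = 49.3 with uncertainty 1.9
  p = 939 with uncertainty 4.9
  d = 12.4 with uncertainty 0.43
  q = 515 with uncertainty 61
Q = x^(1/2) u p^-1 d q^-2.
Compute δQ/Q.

Q is a product of powers, so relative uncertainties combine in quadrature:
  (½·δx/x)² = (0.5×0.0424)² = 0.000450;  (1·δu/u)² = (1×0.0385)² = 0.00149;  (-1·δp/p)² = (-1×0.00522)² = 2.72e-05;  (1·δd/d)² = (1×0.0347)² = 0.00120;  (-2·δq/q)² = (-2×0.118)² = 0.0561
δQ/Q = √(0.0593) = 0.243

0.243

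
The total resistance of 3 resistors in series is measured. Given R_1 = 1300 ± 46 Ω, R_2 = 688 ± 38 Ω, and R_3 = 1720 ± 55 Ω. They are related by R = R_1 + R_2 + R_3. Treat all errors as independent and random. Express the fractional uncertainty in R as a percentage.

Each term contributes (cᵢ δxᵢ)² to (δR)²:
  (δR_1)² = 2120;  (δR_2)² = 1440;  (δR_3)² = 3020
δR = √(6580) = 81.1 Ω
R = 3710 Ω, so δR/R = 81.1/3710 = 0.0219.

2.19%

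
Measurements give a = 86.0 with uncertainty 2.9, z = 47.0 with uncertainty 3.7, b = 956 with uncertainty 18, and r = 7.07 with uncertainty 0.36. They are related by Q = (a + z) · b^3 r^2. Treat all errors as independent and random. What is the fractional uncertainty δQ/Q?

Let u = a + z = 133. δu = √(δa² + δz²) = √(8.41 + 13.7) = 4.70, so δu/u = 0.0353.
Q is then a monomial in u, b, r:
δQ/Q = √((δu/u)² + (3·δb/b)² + (2·δr/r)²) = √(0.00125 + 0.00319 + 0.0104) = 0.122

0.122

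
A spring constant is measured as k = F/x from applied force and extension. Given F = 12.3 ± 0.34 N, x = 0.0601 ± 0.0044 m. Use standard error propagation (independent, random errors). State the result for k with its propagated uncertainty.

205 ± 16.0 N/m

For a monomial k ∝ F, x^-1, fractional errors add in quadrature:
  (1·δF/F)² = (1×0.0276)² = 0.000764;  (-1·δx/x)² = (-1×0.0732)² = 0.00536
δk/k = √(0.00612) = 0.0783
k = 205 N/m, so δk = 0.0783 × 205 = 16.0 N/m.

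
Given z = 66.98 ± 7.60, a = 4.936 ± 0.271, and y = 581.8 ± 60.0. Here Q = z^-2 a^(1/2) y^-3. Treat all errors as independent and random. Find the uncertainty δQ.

9.67e-13

Q is a product of powers, so relative uncertainties combine in quadrature:
  (-2·δz/z)² = (-2×0.113)² = 0.0515;  (½·δa/a)² = (0.5×0.0549)² = 0.000754;  (-3·δy/y)² = (-3×0.103)² = 0.0957
δQ/Q = √(0.148) = 0.385
Q = 2.515e-12, so δQ = 0.385 × 2.515e-12 = 9.67e-13.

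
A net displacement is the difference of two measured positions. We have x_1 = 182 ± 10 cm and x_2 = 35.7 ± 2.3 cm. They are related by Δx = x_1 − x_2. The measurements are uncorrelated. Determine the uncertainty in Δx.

10.3 cm

Sums and differences: (δΔx)² = Σ (cᵢ δxᵢ)².
  (δx_1)² = 100;  (δx_2)² = 5.29
δΔx = √(105) = 10.3 cm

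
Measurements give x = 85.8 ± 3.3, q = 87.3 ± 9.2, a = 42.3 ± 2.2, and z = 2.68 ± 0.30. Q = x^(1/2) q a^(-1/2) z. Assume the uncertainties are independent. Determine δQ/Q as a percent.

15.7%

Each factor contributes (exponent × relative error)² to (δQ/Q)²:
  (½·δx/x)² = (0.5×0.0385)² = 0.000370;  (1·δq/q)² = (1×0.105)² = 0.0111;  (−½·δa/a)² = (-0.5×0.0520)² = 0.000676;  (1·δz/z)² = (1×0.112)² = 0.0125
δQ/Q = √(0.0247) = 0.157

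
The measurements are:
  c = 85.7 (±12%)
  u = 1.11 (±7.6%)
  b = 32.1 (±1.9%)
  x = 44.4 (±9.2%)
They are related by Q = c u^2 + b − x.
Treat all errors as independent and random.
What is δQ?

20.9

Let p = c·u^2 = 106. δp/p = √((1·δc/c)² + (2·δu/u)²) = √(0.0144 + 0.0231) = 0.194, so δp = 20.4.
Q = p + b − x: δQ = √(δp² + δb² + δx²) = √(418 + 0.372 + 16.7) = 20.9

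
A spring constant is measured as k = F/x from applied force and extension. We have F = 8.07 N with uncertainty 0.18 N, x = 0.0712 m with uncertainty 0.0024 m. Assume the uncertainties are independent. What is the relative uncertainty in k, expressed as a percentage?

4.04%

Relative error in a monomial: (δk/k)² = Σ (nᵢ · δxᵢ/xᵢ)².
  (1·δF/F)² = (1×0.0223)² = 0.000498;  (-1·δx/x)² = (-1×0.0337)² = 0.00114
δk/k = √(0.00163) = 0.0404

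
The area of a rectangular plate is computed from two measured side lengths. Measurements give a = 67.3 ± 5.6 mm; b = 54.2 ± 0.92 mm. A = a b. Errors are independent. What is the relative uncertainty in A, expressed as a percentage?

For a monomial A ∝ a, b, fractional errors add in quadrature:
  (1·δa/a)² = (1×0.0832)² = 0.00692;  (1·δb/b)² = (1×0.0170)² = 0.000288
δA/A = √(0.00721) = 0.0849

8.49%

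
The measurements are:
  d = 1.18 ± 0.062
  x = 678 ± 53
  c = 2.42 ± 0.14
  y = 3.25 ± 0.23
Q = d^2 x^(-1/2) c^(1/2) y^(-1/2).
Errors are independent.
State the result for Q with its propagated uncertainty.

0.0461 ± 0.00559

Relative error in a monomial: (δQ/Q)² = Σ (nᵢ · δxᵢ/xᵢ)².
  (2·δd/d)² = (2×0.0525)² = 0.0110;  (−½·δx/x)² = (-0.5×0.0782)² = 0.00153;  (½·δc/c)² = (0.5×0.0579)² = 0.000837;  (−½·δy/y)² = (-0.5×0.0708)² = 0.00125
δQ/Q = √(0.0147) = 0.121
Q = 0.0461, so δQ = 0.121 × 0.0461 = 0.00559.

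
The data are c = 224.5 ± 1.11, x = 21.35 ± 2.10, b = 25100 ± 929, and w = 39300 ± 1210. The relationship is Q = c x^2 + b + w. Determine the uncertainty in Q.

20200

Let p = c·x^2 = 102300. δp/p = √((1·δc/c)² + (2·δx/x)²) = √(2.44e-05 + 0.0387) = 0.197, so δp = 20100.
Q = p + b + w: δQ = √(δp² + δb² + δw²) = √(4.06e+08 + 8.63e+05 + 1.46e+06) = 20200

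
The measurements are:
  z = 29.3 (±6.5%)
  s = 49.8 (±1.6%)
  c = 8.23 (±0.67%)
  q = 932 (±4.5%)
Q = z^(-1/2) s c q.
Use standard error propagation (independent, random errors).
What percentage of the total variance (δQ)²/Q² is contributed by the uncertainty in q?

(δQ/Q)² = (−½·δz/z)² + (1·δs/s)² + (1·δc/c)² + (1·δq/q)²
  z term: (-0.5×0.0650)² = 0.00106
  s term: (1×0.0160)² = 0.000256
  c term: (1×0.00670)² = 4.49e-05
  q term: (1×0.0450)² = 0.00202
Total = 0.00338. Share from q = 0.00202/0.00338 = 0.599.

59.9%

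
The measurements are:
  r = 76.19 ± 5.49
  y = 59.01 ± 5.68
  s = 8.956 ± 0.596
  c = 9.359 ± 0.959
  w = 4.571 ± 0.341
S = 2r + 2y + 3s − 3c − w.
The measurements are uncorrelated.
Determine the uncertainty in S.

Sums and differences: (δS)² = Σ (cᵢ δxᵢ)².
  (2·δr)² = 121;  (2·δy)² = 129;  (3·δs)² = 3.20;  (3·δc)² = 8.28;  (δw)² = 0.116
δS = √(261) = 16.2

16.2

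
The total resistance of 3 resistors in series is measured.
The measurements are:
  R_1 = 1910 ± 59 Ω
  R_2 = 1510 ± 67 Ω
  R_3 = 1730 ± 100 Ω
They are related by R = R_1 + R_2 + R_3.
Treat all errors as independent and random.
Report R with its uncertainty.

5150 ± 134 Ω

For a sum/difference, combine absolute errors in quadrature:
  (δR_1)² = 3480;  (δR_2)² = 4490;  (δR_3)² = 10000
δR = √(18000) = 134 Ω
R = 5150 Ω.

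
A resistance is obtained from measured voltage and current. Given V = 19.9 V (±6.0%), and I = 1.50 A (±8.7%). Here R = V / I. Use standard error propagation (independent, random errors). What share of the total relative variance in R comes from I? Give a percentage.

67.8%

(δR/R)² = (1·δV/V)² + (-1·δI/I)²
  V term: (1×0.0600)² = 0.00360
  I term: (-1×0.0870)² = 0.00757
Total = 0.0112. Share from I = 0.00757/0.0112 = 0.678.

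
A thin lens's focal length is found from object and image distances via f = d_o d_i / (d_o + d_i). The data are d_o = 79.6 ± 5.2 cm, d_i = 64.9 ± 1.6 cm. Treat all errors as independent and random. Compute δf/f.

0.0323

∂f/∂d_o = (d_i/(d_o+d_i))² = 0.202;  ∂f/∂d_i = (d_o/(d_o+d_i))² = 0.303
δf = √((∂f/∂d_o · δd_o)² + (∂f/∂d_i · δd_i)²) = √(1.10 + 0.236) = 1.16 cm
f = 35.8 cm, so δf/f = 1.16/35.8 = 0.0323.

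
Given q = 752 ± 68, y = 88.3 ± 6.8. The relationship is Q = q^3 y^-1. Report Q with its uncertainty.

Each factor contributes (exponent × relative error)² to (δQ/Q)²:
  (3·δq/q)² = (3×0.0904)² = 0.0736;  (-1·δy/y)² = (-1×0.0770)² = 0.00593
δQ/Q = √(0.0795) = 0.282
Q = 4.82e+06, so δQ = 0.282 × 4.82e+06 = 1.36e+06.

(4.82 ± 1.36) × 10^6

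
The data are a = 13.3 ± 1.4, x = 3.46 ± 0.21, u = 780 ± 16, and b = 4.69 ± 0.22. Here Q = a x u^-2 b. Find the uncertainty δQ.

4.84e-05

Products/powers → add relative errors in quadrature, weighted by exponent:
  (1·δa/a)² = (1×0.105)² = 0.0111;  (1·δx/x)² = (1×0.0607)² = 0.00368;  (-2·δu/u)² = (-2×0.0205)² = 0.00168;  (1·δb/b)² = (1×0.0469)² = 0.00220
δQ/Q = √(0.0186) = 0.137
Q = 0.000355, so δQ = 0.137 × 0.000355 = 4.84e-05.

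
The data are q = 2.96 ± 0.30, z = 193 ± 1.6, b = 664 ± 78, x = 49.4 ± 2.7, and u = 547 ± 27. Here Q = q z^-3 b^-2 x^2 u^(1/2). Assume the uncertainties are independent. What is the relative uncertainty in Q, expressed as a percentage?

28.0%

Q is a product of powers, so relative uncertainties combine in quadrature:
  (1·δq/q)² = (1×0.101)² = 0.0103;  (-3·δz/z)² = (-3×0.00829)² = 0.000619;  (-2·δb/b)² = (-2×0.117)² = 0.0552;  (2·δx/x)² = (2×0.0547)² = 0.0119;  (½·δu/u)² = (0.5×0.0494)² = 0.000609
δQ/Q = √(0.0786) = 0.280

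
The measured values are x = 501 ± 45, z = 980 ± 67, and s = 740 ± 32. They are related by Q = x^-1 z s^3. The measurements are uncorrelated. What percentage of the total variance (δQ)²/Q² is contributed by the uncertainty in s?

56.9%

(δQ/Q)² = (-1·δx/x)² + (1·δz/z)² + (3·δs/s)²
  x term: (-1×0.0898)² = 0.00807
  z term: (1×0.0684)² = 0.00467
  s term: (3×0.0432)² = 0.0168
Total = 0.0296. Share from s = 0.0168/0.0296 = 0.569.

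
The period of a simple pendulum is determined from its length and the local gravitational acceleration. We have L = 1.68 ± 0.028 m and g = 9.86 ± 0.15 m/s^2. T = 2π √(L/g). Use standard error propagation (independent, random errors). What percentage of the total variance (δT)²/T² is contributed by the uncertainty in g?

45.4%

(δT/T)² = (½·δL/L)² + (−½·δg/g)²
  L term: (0.5×0.0167)² = 6.94e-05
  g term: (-0.5×0.0152)² = 5.79e-05
Total = 0.000127. Share from g = 5.79e-05/0.000127 = 0.454.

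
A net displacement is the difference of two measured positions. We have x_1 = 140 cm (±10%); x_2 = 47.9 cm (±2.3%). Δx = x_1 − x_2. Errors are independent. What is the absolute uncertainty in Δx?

Sums and differences: (δΔx)² = Σ (cᵢ δxᵢ)².
  (δx_1)² = 196;  (δx_2)² = 1.21
δΔx = √(197) = 14.0 cm

14.0 cm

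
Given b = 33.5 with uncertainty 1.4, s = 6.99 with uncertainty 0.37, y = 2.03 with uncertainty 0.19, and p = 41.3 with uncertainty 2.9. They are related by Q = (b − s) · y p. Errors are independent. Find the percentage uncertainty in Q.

Let u = b − s = 26.5. δu = √(δb² + δs²) = √(1.96 + 0.137) = 1.45, so δu/u = 0.0546.
Q is then a monomial in u, y, p:
δQ/Q = √((δu/u)² + (1·δy/y)² + (1·δp/p)²) = √(0.00298 + 0.00876 + 0.00493) = 0.129

12.9%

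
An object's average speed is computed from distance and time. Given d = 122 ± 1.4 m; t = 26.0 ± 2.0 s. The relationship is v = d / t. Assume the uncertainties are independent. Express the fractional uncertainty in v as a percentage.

7.78%

Relative error in a monomial: (δv/v)² = Σ (nᵢ · δxᵢ/xᵢ)².
  (1·δd/d)² = (1×0.0115)² = 0.000132;  (-1·δt/t)² = (-1×0.0769)² = 0.00592
δv/v = √(0.00605) = 0.0778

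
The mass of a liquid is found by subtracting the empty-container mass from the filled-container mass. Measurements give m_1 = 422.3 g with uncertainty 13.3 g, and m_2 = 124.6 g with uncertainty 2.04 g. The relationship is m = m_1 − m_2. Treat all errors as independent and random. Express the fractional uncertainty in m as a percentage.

Absolute uncertainties add in quadrature for a linear combination:
  (δm_1)² = 177;  (δm_2)² = 4.16
δm = √(181) = 13.5 g
m = 297.7 g, so δm/m = 13.5/297.7 = 0.0452.

4.52%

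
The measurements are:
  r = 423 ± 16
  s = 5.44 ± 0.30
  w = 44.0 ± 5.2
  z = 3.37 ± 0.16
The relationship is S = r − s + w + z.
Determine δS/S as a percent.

3.62%

S is a linear combination, so absolute uncertainties add in quadrature:
  (δr)² = 256;  (δs)² = 0.0900;  (δw)² = 27.0;  (δz)² = 0.0256
δS = √(283) = 16.8
S = 465, so δS/S = 16.8/465 = 0.0362.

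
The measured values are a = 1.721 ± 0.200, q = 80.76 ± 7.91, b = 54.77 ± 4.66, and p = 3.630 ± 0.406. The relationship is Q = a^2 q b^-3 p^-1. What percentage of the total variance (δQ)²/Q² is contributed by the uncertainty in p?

8.85%

(δQ/Q)² = (2·δa/a)² + (1·δq/q)² + (-3·δb/b)² + (-1·δp/p)²
  a term: (2×0.116)² = 0.0540
  q term: (1×0.0979)² = 0.00959
  b term: (-3×0.0851)² = 0.0652
  p term: (-1×0.112)² = 0.0125
Total = 0.141. Share from p = 0.0125/0.141 = 0.0885.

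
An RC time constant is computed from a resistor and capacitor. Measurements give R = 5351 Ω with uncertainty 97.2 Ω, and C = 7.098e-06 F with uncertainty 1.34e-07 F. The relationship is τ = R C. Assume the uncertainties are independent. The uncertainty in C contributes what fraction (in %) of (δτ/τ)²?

(δτ/τ)² = (1·δR/R)² + (1·δC/C)²
  R term: (1×0.0182)² = 0.000330
  C term: (1×0.0189)² = 0.000356
Total = 0.000686. Share from C = 0.000356/0.000686 = 0.519.

51.9%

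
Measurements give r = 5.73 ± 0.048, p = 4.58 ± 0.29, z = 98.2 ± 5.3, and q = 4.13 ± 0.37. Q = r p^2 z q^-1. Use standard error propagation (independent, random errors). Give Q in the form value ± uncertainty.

2860 ± 470

Each factor contributes (exponent × relative error)² to (δQ/Q)²:
  (1·δr/r)² = (1×0.00838)² = 7.02e-05;  (2·δp/p)² = (2×0.0633)² = 0.0160;  (1·δz/z)² = (1×0.0540)² = 0.00291;  (-1·δq/q)² = (-1×0.0896)² = 0.00803
δQ/Q = √(0.0270) = 0.164
Q = 2860, so δQ = 0.164 × 2860 = 470.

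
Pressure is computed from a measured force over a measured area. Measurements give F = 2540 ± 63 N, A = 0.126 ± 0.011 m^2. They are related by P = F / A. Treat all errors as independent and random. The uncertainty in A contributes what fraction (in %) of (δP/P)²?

92.5%

(δP/P)² = (1·δF/F)² + (-1·δA/A)²
  F term: (1×0.0248)² = 0.000615
  A term: (-1×0.0873)² = 0.00762
Total = 0.00824. Share from A = 0.00762/0.00824 = 0.925.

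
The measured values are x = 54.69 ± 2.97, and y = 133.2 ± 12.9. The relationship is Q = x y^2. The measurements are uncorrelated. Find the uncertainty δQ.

1.95e+05

Relative error in a monomial: (δQ/Q)² = Σ (nᵢ · δxᵢ/xᵢ)².
  (1·δx/x)² = (1×0.0543)² = 0.00295;  (2·δy/y)² = (2×0.0968)² = 0.0375
δQ/Q = √(0.0405) = 0.201
Q = 970300, so δQ = 0.201 × 970300 = 1.95e+05.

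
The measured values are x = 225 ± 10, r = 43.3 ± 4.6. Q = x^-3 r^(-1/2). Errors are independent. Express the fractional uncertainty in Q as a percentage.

Since Q is a product/quotient, work with relative uncertainties:
  (-3·δx/x)² = (-3×0.0444)² = 0.0178;  (−½·δr/r)² = (-0.5×0.106)² = 0.00282
δQ/Q = √(0.0206) = 0.144

14.4%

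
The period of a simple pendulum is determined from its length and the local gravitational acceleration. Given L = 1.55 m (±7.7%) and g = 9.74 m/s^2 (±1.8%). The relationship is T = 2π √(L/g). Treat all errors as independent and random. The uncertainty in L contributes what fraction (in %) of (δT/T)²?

(δT/T)² = (½·δL/L)² + (−½·δg/g)²
  L term: (0.5×0.0770)² = 0.00148
  g term: (-0.5×0.0180)² = 8.1e-05
Total = 0.00156. Share from L = 0.00148/0.00156 = 0.948.

94.8%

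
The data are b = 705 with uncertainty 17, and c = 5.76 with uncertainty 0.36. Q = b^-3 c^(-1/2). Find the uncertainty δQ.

9.37e-11

Since Q is a product/quotient, work with relative uncertainties:
  (-3·δb/b)² = (-3×0.0241)² = 0.00523;  (−½·δc/c)² = (-0.5×0.0625)² = 0.000977
δQ/Q = √(0.00621) = 0.0788
Q = 1.19e-09, so δQ = 0.0788 × 1.19e-09 = 9.37e-11.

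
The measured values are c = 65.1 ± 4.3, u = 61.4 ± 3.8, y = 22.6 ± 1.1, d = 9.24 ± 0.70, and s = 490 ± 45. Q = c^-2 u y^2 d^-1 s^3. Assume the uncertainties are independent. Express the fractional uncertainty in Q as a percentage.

33.5%

Products/powers → add relative errors in quadrature, weighted by exponent:
  (-2·δc/c)² = (-2×0.0661)² = 0.0175;  (1·δu/u)² = (1×0.0619)² = 0.00383;  (2·δy/y)² = (2×0.0487)² = 0.00948;  (-1·δd/d)² = (-1×0.0758)² = 0.00574;  (3·δs/s)² = (3×0.0918)² = 0.0759
δQ/Q = √(0.112) = 0.335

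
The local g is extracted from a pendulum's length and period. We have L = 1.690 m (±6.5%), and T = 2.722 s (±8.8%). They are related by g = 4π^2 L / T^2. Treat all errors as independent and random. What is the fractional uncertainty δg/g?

For a monomial g ∝ L, T^-2, fractional errors add in quadrature:
  (1·δL/L)² = (1×0.0650)² = 0.00423;  (-2·δT/T)² = (-2×0.0880)² = 0.0310
δg/g = √(0.0352) = 0.188

0.188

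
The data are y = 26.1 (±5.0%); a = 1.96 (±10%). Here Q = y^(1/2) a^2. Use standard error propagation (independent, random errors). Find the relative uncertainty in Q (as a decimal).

0.202

Products/powers → add relative errors in quadrature, weighted by exponent:
  (½·δy/y)² = (0.5×0.0500)² = 0.000625;  (2·δa/a)² = (2×0.100)² = 0.0400
δQ/Q = √(0.0406) = 0.202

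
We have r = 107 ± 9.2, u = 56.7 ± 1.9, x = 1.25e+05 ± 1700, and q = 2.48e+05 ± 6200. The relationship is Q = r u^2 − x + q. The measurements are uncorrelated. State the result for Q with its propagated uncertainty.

Let p = r·u^2 = 3.44e+05. δp/p = √((1·δr/r)² + (2·δu/u)²) = √(0.00739 + 0.00449) = 0.109, so δp = 37500.
Q = p − x + q: δQ = √(δp² + δx² + δq²) = √(1.41e+09 + 2.89e+06 + 3.84e+07) = 38000
Q = 4.67e+05.

(4.67 ± 0.380) × 10^5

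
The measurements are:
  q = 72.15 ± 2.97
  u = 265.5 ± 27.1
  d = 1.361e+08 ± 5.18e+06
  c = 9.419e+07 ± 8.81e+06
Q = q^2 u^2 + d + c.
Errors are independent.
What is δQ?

Let p = q^2·u^2 = 3.669e+08. δp/p = √((2·δq/q)² + (2·δu/u)²) = √(0.00678 + 0.0417) = 0.220, so δp = 8.08e+07.
Q = p + d + c: δQ = √(δp² + δd² + δc²) = √(6.52e+15 + 2.68e+13 + 7.76e+13) = 8.14e+07

8.14e+07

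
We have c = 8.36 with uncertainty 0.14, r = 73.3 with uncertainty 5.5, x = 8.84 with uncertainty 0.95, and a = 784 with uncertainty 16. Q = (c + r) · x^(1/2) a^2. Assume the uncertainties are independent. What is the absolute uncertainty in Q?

Let u = c + r = 81.7. δu = √(δc² + δr²) = √(0.0196 + 30.2) = 5.50, so δu/u = 0.0674.
Q is then a monomial in u, x, a:
δQ/Q = √((δu/u)² + (½·δx/x)² + (2·δa/a)²) = √(0.00454 + 0.00289 + 0.00167) = 0.0954
Q = 1.49e+08, so δQ = 0.0954 × 1.49e+08 = 1.42e+07.

1.42e+07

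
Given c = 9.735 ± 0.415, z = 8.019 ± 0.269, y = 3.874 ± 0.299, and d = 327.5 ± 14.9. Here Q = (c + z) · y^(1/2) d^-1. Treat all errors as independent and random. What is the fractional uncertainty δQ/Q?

Let u = c + z = 17.75. δu = √(δc² + δz²) = √(0.172 + 0.0724) = 0.495, so δu/u = 0.0279.
Q is then a monomial in u, y, d:
δQ/Q = √((δu/u)² + (½·δy/y)² + (-1·δd/d)²) = √(0.000776 + 0.00149 + 0.00207) = 0.0658

0.0658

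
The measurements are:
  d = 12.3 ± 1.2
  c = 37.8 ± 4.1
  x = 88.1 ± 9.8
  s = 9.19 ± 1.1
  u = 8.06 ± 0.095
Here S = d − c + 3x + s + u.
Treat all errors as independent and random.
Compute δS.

Sums and differences: (δS)² = Σ (cᵢ δxᵢ)².
  (δd)² = 1.44;  (δc)² = 16.8;  (3·δx)² = 864;  (δs)² = 1.21;  (δu)² = 0.00903
δS = √(884) = 29.7

29.7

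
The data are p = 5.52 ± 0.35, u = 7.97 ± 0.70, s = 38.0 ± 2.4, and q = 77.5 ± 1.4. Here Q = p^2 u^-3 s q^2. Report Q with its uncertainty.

13700 ± 4140

Q is a product of powers, so relative uncertainties combine in quadrature:
  (2·δp/p)² = (2×0.0634)² = 0.0161;  (-3·δu/u)² = (-3×0.0878)² = 0.0694;  (1·δs/s)² = (1×0.0632)² = 0.00399;  (2·δq/q)² = (2×0.0181)² = 0.00131
δQ/Q = √(0.0908) = 0.301
Q = 13700, so δQ = 0.301 × 13700 = 4140.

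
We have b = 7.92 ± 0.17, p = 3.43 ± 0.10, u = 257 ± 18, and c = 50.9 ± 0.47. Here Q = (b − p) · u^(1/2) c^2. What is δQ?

Let w = b − p = 4.49. δw = √(δb² + δp²) = √(0.0289 + 0.0100) = 0.197, so δw/w = 0.0439.
Q is then a monomial in w, u, c:
δQ/Q = √((δw/w)² + (½·δu/u)² + (2·δc/c)²) = √(0.00193 + 0.00123 + 0.000341) = 0.0591
Q = 1.86e+05, so δQ = 0.0591 × 1.86e+05 = 11000.

11000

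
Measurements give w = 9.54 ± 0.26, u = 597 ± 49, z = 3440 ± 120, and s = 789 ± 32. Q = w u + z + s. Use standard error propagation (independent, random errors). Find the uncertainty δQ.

508

Let p = w·u = 5700. δp/p = √((1·δw/w)² + (1·δu/u)²) = √(0.000743 + 0.00674) = 0.0865, so δp = 493.
Q = p + z + s: δQ = √(δp² + δz² + δs²) = √(2.43e+05 + 14400 + 1020) = 508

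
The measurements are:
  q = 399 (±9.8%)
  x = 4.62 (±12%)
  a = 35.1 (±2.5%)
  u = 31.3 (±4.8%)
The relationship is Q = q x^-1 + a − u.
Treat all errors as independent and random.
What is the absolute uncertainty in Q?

Let p = q·x^-1 = 86.4. δp/p = √((1·δq/q)² + (-1·δx/x)²) = √(0.00960 + 0.0144) = 0.155, so δp = 13.4.
Q = p + a − u: δQ = √(δp² + δa² + δu²) = √(179 + 0.770 + 2.26) = 13.5

13.5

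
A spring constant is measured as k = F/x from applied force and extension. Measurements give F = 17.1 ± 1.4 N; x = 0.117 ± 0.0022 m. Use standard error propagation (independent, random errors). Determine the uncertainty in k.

12.3 N/m

k is a product of powers, so relative uncertainties combine in quadrature:
  (1·δF/F)² = (1×0.0819)² = 0.00670;  (-1·δx/x)² = (-1×0.0188)² = 0.000354
δk/k = √(0.00706) = 0.0840
k = 146 N/m, so δk = 0.0840 × 146 = 12.3 N/m.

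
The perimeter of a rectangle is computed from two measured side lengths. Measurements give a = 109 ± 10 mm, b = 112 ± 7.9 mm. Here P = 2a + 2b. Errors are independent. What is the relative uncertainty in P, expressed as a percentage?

5.77%

Absolute uncertainties add in quadrature for a linear combination:
  (2·δa)² = 400;  (2·δb)² = 250
δP = √(650) = 25.5 mm
P = 442 mm, so δP/P = 25.5/442 = 0.0577.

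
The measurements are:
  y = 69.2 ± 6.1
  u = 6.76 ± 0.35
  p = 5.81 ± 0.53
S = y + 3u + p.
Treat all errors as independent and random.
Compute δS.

S is a linear combination, so absolute uncertainties add in quadrature:
  (δy)² = 37.2;  (3·δu)² = 1.10;  (δp)² = 0.281
δS = √(38.6) = 6.21

6.21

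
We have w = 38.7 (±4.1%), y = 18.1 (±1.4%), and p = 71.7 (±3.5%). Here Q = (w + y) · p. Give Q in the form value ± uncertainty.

4070 ± 183

Let u = w + y = 56.8. δu = √(δw² + δy²) = √(2.52 + 0.0642) = 1.61, so δu/u = 0.0283.
Q is then a monomial in u, p:
δQ/Q = √((δu/u)² + (1·δp/p)²) = √(0.000800 + 0.00123) = 0.0450
Q = 4070, so δQ = 0.0450 × 4070 = 183.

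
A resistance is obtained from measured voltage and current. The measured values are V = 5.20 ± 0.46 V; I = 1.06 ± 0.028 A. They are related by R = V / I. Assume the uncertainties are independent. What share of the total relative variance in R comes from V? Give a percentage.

91.8%

(δR/R)² = (1·δV/V)² + (-1·δI/I)²
  V term: (1×0.0885)² = 0.00783
  I term: (-1×0.0264)² = 0.000698
Total = 0.00852. Share from V = 0.00783/0.00852 = 0.918.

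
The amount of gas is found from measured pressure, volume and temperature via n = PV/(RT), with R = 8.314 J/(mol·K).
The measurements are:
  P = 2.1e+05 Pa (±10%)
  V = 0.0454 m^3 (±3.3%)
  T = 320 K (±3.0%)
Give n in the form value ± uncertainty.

3.58 ± 0.392 mol

Products/powers → add relative errors in quadrature, weighted by exponent:
  (1·δP/P)² = (1×0.100)² = 0.0100;  (1·δV/V)² = (1×0.0330)² = 0.00109;  (-1·δT/T)² = (-1×0.0300)² = 0.000900
δn/n = √(0.0120) = 0.109
n = 3.58 mol, so δn = 0.109 × 3.58 = 0.392 mol.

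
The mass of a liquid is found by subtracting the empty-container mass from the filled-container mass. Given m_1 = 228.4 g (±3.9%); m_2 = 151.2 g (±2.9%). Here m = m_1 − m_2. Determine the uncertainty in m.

m is a linear combination, so absolute uncertainties add in quadrature:
  (δm_1)² = 79.3;  (δm_2)² = 19.2
δm = √(98.6) = 9.93 g

9.93 g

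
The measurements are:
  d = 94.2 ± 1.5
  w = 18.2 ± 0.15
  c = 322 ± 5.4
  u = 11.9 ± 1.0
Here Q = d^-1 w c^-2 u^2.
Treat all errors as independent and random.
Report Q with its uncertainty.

(2.64 ± 0.455) × 10^-4

Products/powers → add relative errors in quadrature, weighted by exponent:
  (-1·δd/d)² = (-1×0.0159)² = 0.000254;  (1·δw/w)² = (1×0.00824)² = 6.79e-05;  (-2·δc/c)² = (-2×0.0168)² = 0.00112;  (2·δu/u)² = (2×0.0840)² = 0.0282
δQ/Q = √(0.0297) = 0.172
Q = 0.000264, so δQ = 0.172 × 0.000264 = 4.55e-05.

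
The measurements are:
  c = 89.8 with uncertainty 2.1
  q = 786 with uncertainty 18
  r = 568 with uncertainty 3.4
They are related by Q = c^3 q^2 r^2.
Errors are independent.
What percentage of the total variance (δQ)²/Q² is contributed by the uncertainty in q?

29.3%

(δQ/Q)² = (3·δc/c)² + (2·δq/q)² + (2·δr/r)²
  c term: (3×0.0234)² = 0.00492
  q term: (2×0.0229)² = 0.00210
  r term: (2×0.00599)² = 0.000143
Total = 0.00716. Share from q = 0.00210/0.00716 = 0.293.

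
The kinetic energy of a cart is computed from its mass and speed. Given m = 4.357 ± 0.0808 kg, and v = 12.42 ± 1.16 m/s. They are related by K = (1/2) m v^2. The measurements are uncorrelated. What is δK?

K is a product of powers, so relative uncertainties combine in quadrature:
  (1·δm/m)² = (1×0.0185)² = 0.000344;  (2·δv/v)² = (2×0.0934)² = 0.0349
δK/K = √(0.0352) = 0.188
K = 336.0 J, so δK = 0.188 × 336.0 = 63.1 J.

63.1 J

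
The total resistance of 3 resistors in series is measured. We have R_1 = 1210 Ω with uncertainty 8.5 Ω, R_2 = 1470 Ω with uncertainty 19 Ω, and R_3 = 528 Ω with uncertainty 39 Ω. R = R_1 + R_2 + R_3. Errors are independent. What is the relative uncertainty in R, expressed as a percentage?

1.38%

Absolute uncertainties add in quadrature for a linear combination:
  (δR_1)² = 72.2;  (δR_2)² = 361;  (δR_3)² = 1520
δR = √(1950) = 44.2 Ω
R = 3210 Ω, so δR/R = 44.2/3210 = 0.0138.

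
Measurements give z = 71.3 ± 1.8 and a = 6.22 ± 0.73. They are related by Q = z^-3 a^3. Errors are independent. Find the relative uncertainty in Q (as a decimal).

Relative error in a monomial: (δQ/Q)² = Σ (nᵢ · δxᵢ/xᵢ)².
  (-3·δz/z)² = (-3×0.0252)² = 0.00574;  (3·δa/a)² = (3×0.117)² = 0.124
δQ/Q = √(0.130) = 0.360

0.360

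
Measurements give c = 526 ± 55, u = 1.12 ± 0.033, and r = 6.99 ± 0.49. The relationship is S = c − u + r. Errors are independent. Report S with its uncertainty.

Sums and differences: (δS)² = Σ (cᵢ δxᵢ)².
  (δc)² = 3020;  (δu)² = 0.00109;  (δr)² = 0.240
δS = √(3030) = 55.0
S = 532.

532 ± 55.0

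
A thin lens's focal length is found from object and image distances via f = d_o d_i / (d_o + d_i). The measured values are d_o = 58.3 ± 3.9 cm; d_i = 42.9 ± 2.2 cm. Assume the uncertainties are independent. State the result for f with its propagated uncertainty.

∂f/∂d_o = (d_i/(d_o+d_i))² = 0.180;  ∂f/∂d_i = (d_o/(d_o+d_i))² = 0.332
δf = √((∂f/∂d_o · δd_o)² + (∂f/∂d_i · δd_i)²) = √(0.491 + 0.533) = 1.01 cm
f = 24.7 cm.

24.7 ± 1.01 cm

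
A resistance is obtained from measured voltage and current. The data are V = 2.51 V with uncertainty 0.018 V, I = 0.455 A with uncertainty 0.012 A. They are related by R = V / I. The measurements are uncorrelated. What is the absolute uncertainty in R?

0.151 Ω

For a monomial R ∝ V, I^-1, fractional errors add in quadrature:
  (1·δV/V)² = (1×0.00717)² = 5.14e-05;  (-1·δI/I)² = (-1×0.0264)² = 0.000696
δR/R = √(0.000747) = 0.0273
R = 5.52 Ω, so δR = 0.0273 × 5.52 = 0.151 Ω.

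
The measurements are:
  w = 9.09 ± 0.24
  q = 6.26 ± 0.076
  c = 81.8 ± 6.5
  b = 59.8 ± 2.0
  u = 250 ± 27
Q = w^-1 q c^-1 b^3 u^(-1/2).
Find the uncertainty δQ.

Each factor contributes (exponent × relative error)² to (δQ/Q)²:
  (-1·δw/w)² = (-1×0.0264)² = 0.000697;  (1·δq/q)² = (1×0.0121)² = 0.000147;  (-1·δc/c)² = (-1×0.0795)² = 0.00631;  (3·δb/b)² = (3×0.0334)² = 0.0101;  (−½·δu/u)² = (-0.5×0.108)² = 0.00292
δQ/Q = √(0.0201) = 0.142
Q = 114, so δQ = 0.142 × 114 = 16.2.

16.2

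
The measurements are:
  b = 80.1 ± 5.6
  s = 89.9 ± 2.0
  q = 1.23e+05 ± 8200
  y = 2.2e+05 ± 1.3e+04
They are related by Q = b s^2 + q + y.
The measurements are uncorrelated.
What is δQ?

Let p = b·s^2 = 6.47e+05. δp/p = √((1·δb/b)² + (2·δs/s)²) = √(0.00489 + 0.00198) = 0.0829, so δp = 53600.
Q = p + q + y: δQ = √(δp² + δq² + δy²) = √(2.88e+09 + 6.72e+07 + 1.69e+08) = 55800

55800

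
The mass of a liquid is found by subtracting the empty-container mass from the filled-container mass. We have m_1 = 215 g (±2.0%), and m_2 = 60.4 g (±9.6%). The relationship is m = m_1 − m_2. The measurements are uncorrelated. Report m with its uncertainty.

Sums and differences: (δm)² = Σ (cᵢ δxᵢ)².
  (δm_1)² = 18.5;  (δm_2)² = 33.6
δm = √(52.1) = 7.22 g
m = 155 g.

155 ± 7.22 g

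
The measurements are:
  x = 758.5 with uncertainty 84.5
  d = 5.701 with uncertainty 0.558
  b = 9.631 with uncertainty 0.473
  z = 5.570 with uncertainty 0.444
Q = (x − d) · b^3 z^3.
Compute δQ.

Let u = x − d = 752.8. δu = √(δx² + δd²) = √(7140 + 0.311) = 84.5, so δu/u = 0.112.
Q is then a monomial in u, b, z:
δQ/Q = √((δu/u)² + (3·δb/b)² + (3·δz/z)²) = √(0.0126 + 0.0217 + 0.0572) = 0.302
Q = 1.162e+08, so δQ = 0.302 × 1.162e+08 = 3.52e+07.

3.52e+07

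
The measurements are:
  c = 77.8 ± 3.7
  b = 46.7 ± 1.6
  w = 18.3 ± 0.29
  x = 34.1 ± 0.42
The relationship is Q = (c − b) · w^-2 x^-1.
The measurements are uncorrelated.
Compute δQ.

Let u = c − b = 31.1. δu = √(δc² + δb²) = √(13.7 + 2.56) = 4.03, so δu/u = 0.130.
Q is then a monomial in u, w, x:
δQ/Q = √((δu/u)² + (-2·δw/w)² + (-1·δx/x)²) = √(0.0168 + 0.00100 + 0.000152) = 0.134
Q = 0.00272, so δQ = 0.134 × 0.00272 = 0.000365.

0.000365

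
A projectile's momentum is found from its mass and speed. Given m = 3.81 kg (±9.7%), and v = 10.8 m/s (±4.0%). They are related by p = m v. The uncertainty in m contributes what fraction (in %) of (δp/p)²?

(δp/p)² = (1·δm/m)² + (1·δv/v)²
  m term: (1×0.0970)² = 0.00941
  v term: (1×0.0400)² = 0.00160
Total = 0.0110. Share from m = 0.00941/0.0110 = 0.855.

85.5%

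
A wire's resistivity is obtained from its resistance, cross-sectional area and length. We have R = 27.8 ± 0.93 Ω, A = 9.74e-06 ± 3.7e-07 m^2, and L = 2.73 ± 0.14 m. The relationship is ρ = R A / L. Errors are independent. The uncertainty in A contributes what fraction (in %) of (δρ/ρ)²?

27.8%

(δρ/ρ)² = (1·δR/R)² + (1·δA/A)² + (-1·δL/L)²
  R term: (1×0.0335)² = 0.00112
  A term: (1×0.0380)² = 0.00144
  L term: (-1×0.0513)² = 0.00263
Total = 0.00519. Share from A = 0.00144/0.00519 = 0.278.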